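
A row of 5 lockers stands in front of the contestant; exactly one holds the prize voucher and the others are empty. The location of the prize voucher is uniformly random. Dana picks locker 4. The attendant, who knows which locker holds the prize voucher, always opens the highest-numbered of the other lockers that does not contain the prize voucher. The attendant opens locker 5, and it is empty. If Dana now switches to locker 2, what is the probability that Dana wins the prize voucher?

1/4

Consider each possible location of the prize voucher in turn.
If it is in any of lockers 1, 2, 3, and 4 (prior 1/5 each): locker 5 is the highest-numbered option available, probability 1; weight (1/5)·1 = 1/5 each.
If it is in locker 5 (prior 1/5): the attendant opened locker 5, so this case is ruled out; weight (1/5)·0 = 0.
The weights sum to 4/5.
So P(the prize voucher in locker 2 | the attendant opened locker 5) = (1/5) / (4/5) = 1/4.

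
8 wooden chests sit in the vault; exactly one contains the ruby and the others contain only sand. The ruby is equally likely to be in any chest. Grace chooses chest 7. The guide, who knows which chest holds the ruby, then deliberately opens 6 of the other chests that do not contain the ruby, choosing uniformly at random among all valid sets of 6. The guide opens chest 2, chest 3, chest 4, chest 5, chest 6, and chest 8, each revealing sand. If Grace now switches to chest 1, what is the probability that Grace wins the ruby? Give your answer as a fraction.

Consider each possible location of the ruby in turn.
If it is in chest 1 (prior 1/8): the guide has no choice, probability 1; weight (1/8)·1 = 1/8.
If it is in any of chests 2, 3, 4, 5, 6, and 8 (prior 1/8 each): that chest was opened and seen not to hold the prize — ruled out; weight (1/8)·0 = 0 each.
If it is in chest 7 (prior 1/8): the guide has 7 equally likely choices, so probability 1/7; weight (1/8)·(1/7) = 1/56.
The weights sum to 1/7.
So P(the ruby in chest 1 | the guide opened chest 2, chest 3, chest 4, chest 5, chest 6, and chest 8) = (1/8) / (1/7) = 7/8.

7/8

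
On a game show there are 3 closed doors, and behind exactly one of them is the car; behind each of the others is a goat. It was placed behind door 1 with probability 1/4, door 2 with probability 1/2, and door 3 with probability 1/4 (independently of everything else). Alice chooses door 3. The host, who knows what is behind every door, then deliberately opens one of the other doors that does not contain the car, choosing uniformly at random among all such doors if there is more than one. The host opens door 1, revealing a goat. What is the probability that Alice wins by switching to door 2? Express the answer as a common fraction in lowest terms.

4/5

Apply Bayes' rule, conditioning on where the car actually is.
If it is behind door 1 (prior 1/4): the host opened door 1, so this case is ruled out; weight (1/4)·0 = 0.
If it is behind door 2 (prior 1/2): the host has no choice, probability 1; weight (1/2)·1 = 1/2.
If it is behind door 3 (prior 1/4): the host has 2 equally likely choices, so probability 1/2; weight (1/4)·(1/2) = 1/8.
The weights sum to 5/8.
So P(the car behind door 2 | the host opened door 1) = (1/2) / (5/8) = 4/5.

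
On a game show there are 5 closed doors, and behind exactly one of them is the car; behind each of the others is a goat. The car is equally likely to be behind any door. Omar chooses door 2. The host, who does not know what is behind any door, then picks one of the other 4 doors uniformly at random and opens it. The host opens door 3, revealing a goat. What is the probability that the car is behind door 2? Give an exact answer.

Apply Bayes' rule, conditioning on where the car actually is.
If it is behind any of doors 1, 2, 4, and 5 (prior 1/5 each): the host picks door 3 with probability 1/4 regardless, and it is not the prize; weight (1/5)·(1/4) = 1/20 each.
If it is behind door 3 (prior 1/5): the host opened door 3, so this case is ruled out; weight (1/5)·0 = 0.
The weights sum to 1/5.
So P(the car behind door 2 | the host opened door 3) = (1/20) / (1/5) = 1/4.

1/4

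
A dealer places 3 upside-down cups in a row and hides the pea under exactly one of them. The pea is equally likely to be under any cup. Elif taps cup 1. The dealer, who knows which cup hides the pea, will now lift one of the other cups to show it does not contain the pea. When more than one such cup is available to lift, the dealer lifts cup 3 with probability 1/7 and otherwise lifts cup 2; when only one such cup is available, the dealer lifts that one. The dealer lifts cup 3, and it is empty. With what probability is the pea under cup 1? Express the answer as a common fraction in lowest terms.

1/8

Consider each possible location of the pea in turn.
If it is under cup 1 (prior 1/3): cup 3 is available, opened with probability 1/7; weight (1/3)·(1/7) = 1/21.
If it is under cup 2 (prior 1/3): only cup 3 is available, probability 1; weight (1/3)·1 = 1/3.
If it is under cup 3 (prior 1/3): the dealer opened cup 3, so this case is ruled out; weight (1/3)·0 = 0.
The weights sum to 8/21.
So P(the pea under cup 1 | the dealer opened cup 3) = (1/21) / (8/21) = 1/8.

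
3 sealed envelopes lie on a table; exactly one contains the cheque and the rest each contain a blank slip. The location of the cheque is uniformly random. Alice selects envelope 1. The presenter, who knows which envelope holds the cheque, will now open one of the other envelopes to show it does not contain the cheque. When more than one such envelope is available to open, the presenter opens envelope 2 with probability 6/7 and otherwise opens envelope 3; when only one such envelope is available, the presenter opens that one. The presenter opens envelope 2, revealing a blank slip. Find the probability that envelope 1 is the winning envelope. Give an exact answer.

6/13

Condition on the true location of the cheque.
If it is in envelope 1 (prior 1/3): envelope 2 is available, opened with probability 6/7; weight (1/3)·(6/7) = 2/7.
If it is in envelope 2 (prior 1/3): the presenter opened envelope 2, so this case is ruled out; weight (1/3)·0 = 0.
If it is in envelope 3 (prior 1/3): only envelope 2 is available, probability 1; weight (1/3)·1 = 1/3.
The weights sum to 13/21.
So P(the cheque in envelope 1 | the presenter opened envelope 2) = (2/7) / (13/21) = 6/13.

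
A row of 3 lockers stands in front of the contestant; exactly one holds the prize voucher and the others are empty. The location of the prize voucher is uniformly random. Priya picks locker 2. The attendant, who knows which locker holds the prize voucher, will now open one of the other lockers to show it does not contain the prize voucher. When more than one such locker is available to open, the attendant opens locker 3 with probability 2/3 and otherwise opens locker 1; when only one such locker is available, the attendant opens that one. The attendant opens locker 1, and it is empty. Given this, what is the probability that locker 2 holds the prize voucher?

1/4

Apply Bayes' rule, conditioning on where the prize voucher actually is.
If it is in locker 1 (prior 1/3): the attendant opened locker 1, so this case is ruled out; weight (1/3)·0 = 0.
If it is in locker 2 (prior 1/3): locker 3 is available but not opened, probability 1/3; weight (1/3)·(1/3) = 1/9.
If it is in locker 3 (prior 1/3): only locker 1 is available, probability 1; weight (1/3)·1 = 1/3.
The weights sum to 4/9.
So P(the prize voucher in locker 2 | the attendant opened locker 1) = (1/9) / (4/9) = 1/4.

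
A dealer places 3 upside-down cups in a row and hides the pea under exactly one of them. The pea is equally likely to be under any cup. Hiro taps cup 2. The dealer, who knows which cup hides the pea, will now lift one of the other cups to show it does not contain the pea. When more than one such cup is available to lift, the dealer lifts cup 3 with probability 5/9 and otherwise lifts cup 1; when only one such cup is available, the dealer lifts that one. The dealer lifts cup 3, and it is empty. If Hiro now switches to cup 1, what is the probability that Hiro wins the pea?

Apply Bayes' rule, conditioning on where the pea actually is.
If it is under cup 1 (prior 1/3): only cup 3 is available, probability 1; weight (1/3)·1 = 1/3.
If it is under cup 2 (prior 1/3): cup 3 is available, opened with probability 5/9; weight (1/3)·(5/9) = 5/27.
If it is under cup 3 (prior 1/3): the dealer opened cup 3, so this case is ruled out; weight (1/3)·0 = 0.
The weights sum to 14/27.
So P(the pea under cup 1 | the dealer opened cup 3) = (1/3) / (14/27) = 9/14.

9/14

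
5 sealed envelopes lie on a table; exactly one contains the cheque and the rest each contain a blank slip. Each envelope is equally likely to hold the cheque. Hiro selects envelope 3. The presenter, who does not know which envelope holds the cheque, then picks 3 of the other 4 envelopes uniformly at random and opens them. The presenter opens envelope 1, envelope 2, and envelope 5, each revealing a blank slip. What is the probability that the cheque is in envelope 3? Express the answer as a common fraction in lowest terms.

Consider each possible location of the cheque in turn.
If it is in any of envelopes 1, 2, and 5 (prior 1/5 each): that envelope was opened and seen not to hold the prize — ruled out; weight (1/5)·0 = 0 each.
If it is in either of envelopes 3 and 4 (prior 1/5 each): the presenter picks exactly this set with probability 1/4 regardless, and none is the prize; weight (1/5)·(1/4) = 1/20 each.
The weights sum to 1/10.
So P(the cheque in envelope 3 | the presenter opened envelope 1, envelope 2, and envelope 5) = (1/20) / (1/10) = 1/2.

1/2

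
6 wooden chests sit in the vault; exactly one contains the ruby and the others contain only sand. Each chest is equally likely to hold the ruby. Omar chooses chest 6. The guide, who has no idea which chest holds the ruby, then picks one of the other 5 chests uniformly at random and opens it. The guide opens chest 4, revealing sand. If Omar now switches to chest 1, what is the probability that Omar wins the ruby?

1/5

Consider each possible location of the ruby in turn.
If it is in any of chests 1, 2, 3, 5, and 6 (prior 1/6 each): the guide picks chest 4 with probability 1/5 regardless, and it is not the prize; weight (1/6)·(1/5) = 1/30 each.
If it is in chest 4 (prior 1/6): the guide opened chest 4, so this case is ruled out; weight (1/6)·0 = 0.
The weights sum to 1/6.
So P(the ruby in chest 1 | the guide opened chest 4) = (1/30) / (1/6) = 1/5.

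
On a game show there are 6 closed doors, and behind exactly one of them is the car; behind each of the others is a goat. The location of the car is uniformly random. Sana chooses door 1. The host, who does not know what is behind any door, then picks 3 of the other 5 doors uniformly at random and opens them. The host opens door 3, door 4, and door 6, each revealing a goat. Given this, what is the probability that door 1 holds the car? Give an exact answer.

1/3

Apply Bayes' rule, conditioning on where the car actually is.
If it is behind any of doors 1, 2, and 5 (prior 1/6 each): the host picks exactly this set with probability 1/10 regardless, and none is the prize; weight (1/6)·(1/10) = 1/60 each.
If it is behind any of doors 3, 4, and 6 (prior 1/6 each): that door was opened and seen not to hold the prize — ruled out; weight (1/6)·0 = 0 each.
The weights sum to 1/20.
So P(the car behind door 1 | the host opened door 3, door 4, and door 6) = (1/60) / (1/20) = 1/3.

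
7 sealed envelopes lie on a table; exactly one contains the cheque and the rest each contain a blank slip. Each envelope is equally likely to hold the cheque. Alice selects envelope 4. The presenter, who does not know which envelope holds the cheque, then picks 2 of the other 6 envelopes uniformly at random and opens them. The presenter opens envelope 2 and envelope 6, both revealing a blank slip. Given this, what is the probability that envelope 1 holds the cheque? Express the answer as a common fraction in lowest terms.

1/5

Condition on the true location of the cheque.
If it is in any of envelopes 1, 3, 4, 5, and 7 (prior 1/7 each): the presenter picks exactly this set with probability 1/15 regardless, and none is the prize; weight (1/7)·(1/15) = 1/105 each.
If it is in either of envelopes 2 and 6 (prior 1/7 each): that envelope was opened and seen not to hold the prize — ruled out; weight (1/7)·0 = 0 each.
The weights sum to 1/21.
So P(the cheque in envelope 1 | the presenter opened envelope 2 and envelope 6) = (1/105) / (1/21) = 1/5.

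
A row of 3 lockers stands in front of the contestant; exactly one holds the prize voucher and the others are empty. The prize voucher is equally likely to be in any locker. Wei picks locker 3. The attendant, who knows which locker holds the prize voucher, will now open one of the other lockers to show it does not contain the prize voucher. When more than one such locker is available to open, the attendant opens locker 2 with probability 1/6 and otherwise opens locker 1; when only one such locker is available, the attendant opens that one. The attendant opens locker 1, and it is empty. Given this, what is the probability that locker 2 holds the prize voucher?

Apply Bayes' rule, conditioning on where the prize voucher actually is.
If it is in locker 1 (prior 1/3): the attendant opened locker 1, so this case is ruled out; weight (1/3)·0 = 0.
If it is in locker 2 (prior 1/3): only locker 1 is available, probability 1; weight (1/3)·1 = 1/3.
If it is in locker 3 (prior 1/3): locker 2 is available but not opened, probability 5/6; weight (1/3)·(5/6) = 5/18.
The weights sum to 11/18.
So P(the prize voucher in locker 2 | the attendant opened locker 1) = (1/3) / (11/18) = 6/11.

6/11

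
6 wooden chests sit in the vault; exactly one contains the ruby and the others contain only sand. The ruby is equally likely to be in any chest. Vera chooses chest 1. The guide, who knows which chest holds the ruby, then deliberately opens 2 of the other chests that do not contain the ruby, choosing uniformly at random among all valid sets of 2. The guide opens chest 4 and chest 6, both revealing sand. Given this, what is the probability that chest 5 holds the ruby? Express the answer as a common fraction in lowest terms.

Consider each possible location of the ruby in turn.
If it is in chest 1 (prior 1/6): the guide has 10 equally likely choices, so probability 1/10; weight (1/6)·(1/10) = 1/60.
If it is in any of chests 2, 3, and 5 (prior 1/6 each): the guide has 6 equally likely choices, so probability 1/6; weight (1/6)·(1/6) = 1/36 each.
If it is in either of chests 4 and 6 (prior 1/6 each): that chest was opened and seen not to hold the prize — ruled out; weight (1/6)·0 = 0 each.
The weights sum to 1/10.
So P(the ruby in chest 5 | the guide opened chest 4 and chest 6) = (1/36) / (1/10) = 5/18.

5/18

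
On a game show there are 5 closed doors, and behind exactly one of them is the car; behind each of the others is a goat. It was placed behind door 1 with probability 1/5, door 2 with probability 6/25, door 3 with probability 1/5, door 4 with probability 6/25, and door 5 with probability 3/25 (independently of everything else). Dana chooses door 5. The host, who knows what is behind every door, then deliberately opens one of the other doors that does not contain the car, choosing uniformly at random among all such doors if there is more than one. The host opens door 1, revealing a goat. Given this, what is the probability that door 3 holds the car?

20/77

Consider each possible location of the car in turn.
If it is behind door 1 (prior 1/5): the host opened door 1, so this case is ruled out; weight (1/5)·0 = 0.
If it is behind either of doors 2 and 4 (prior 6/25 each): the host has 3 equally likely choices, so probability 1/3; weight (6/25)·(1/3) = 2/25 each.
If it is behind door 3 (prior 1/5): the host has 3 equally likely choices, so probability 1/3; weight (1/5)·(1/3) = 1/15.
If it is behind door 5 (prior 3/25): the host has 4 equally likely choices, so probability 1/4; weight (3/25)·(1/4) = 3/100.
The weights sum to 77/300.
So P(the car behind door 3 | the host opened door 1) = (1/15) / (77/300) = 20/77.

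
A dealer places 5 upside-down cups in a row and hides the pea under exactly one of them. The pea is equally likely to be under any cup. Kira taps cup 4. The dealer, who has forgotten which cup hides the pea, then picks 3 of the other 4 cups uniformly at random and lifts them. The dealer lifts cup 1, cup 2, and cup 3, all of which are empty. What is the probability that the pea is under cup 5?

Consider each possible location of the pea in turn.
If it is under any of cups 1, 2, and 3 (prior 1/5 each): that cup was opened and seen not to hold the prize — ruled out; weight (1/5)·0 = 0 each.
If it is under either of cups 4 and 5 (prior 1/5 each): the dealer picks exactly this set with probability 1/4 regardless, and none is the prize; weight (1/5)·(1/4) = 1/20 each.
The weights sum to 1/10.
So P(the pea under cup 5 | the dealer opened cup 1, cup 2, and cup 3) = (1/20) / (1/10) = 1/2.

1/2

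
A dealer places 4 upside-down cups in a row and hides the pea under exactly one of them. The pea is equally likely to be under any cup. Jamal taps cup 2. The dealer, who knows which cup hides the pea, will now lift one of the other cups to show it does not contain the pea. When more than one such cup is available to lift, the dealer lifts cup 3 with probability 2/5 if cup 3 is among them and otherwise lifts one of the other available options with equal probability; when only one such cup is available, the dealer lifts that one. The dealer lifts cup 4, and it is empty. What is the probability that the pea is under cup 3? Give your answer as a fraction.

5/14

Consider each possible location of the pea in turn.
If it is under cup 1 (prior 1/4): cup 3 is available but not opened, probability 3/5; weight (1/4)·(3/5) = 3/20.
If it is under cup 2 (prior 1/4): cup 3 is available but not opened; cup 4 gets probability (1 − 2/5)/2 = 3/10; weight (1/4)·(3/10) = 3/40.
If it is under cup 3 (prior 1/4): cup 3 holds the prize so is unavailable; the dealer chooses uniformly among the 2 others, probability 1/2; weight (1/4)·(1/2) = 1/8.
If it is under cup 4 (prior 1/4): the dealer opened cup 4, so this case is ruled out; weight (1/4)·0 = 0.
The weights sum to 7/20.
So P(the pea under cup 3 | the dealer opened cup 4) = (1/8) / (7/20) = 5/14.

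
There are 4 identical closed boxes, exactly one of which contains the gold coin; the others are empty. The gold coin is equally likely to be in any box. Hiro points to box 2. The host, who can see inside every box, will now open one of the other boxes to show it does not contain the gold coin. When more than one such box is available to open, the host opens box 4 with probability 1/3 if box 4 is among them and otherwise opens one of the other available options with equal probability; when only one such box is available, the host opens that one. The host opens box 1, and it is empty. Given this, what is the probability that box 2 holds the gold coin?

Consider each possible location of the gold coin in turn.
If it is in box 1 (prior 1/4): the host opened box 1, so this case is ruled out; weight (1/4)·0 = 0.
If it is in box 2 (prior 1/4): box 4 is available but not opened; box 1 gets probability (1 − 1/3)/2 = 1/3; weight (1/4)·(1/3) = 1/12.
If it is in box 3 (prior 1/4): box 4 is available but not opened, probability 2/3; weight (1/4)·(2/3) = 1/6.
If it is in box 4 (prior 1/4): box 4 holds the prize so is unavailable; the host chooses uniformly among the 2 others, probability 1/2; weight (1/4)·(1/2) = 1/8.
The weights sum to 3/8.
So P(the gold coin in box 2 | the host opened box 1) = (1/12) / (3/8) = 2/9.

2/9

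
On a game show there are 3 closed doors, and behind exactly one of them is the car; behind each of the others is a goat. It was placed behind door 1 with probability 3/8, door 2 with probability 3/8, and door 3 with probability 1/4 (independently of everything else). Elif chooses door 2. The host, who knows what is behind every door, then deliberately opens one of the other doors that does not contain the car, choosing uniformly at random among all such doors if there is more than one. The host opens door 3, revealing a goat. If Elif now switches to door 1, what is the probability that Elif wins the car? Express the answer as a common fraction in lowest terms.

2/3

Apply Bayes' rule, conditioning on where the car actually is.
If it is behind door 1 (prior 3/8): the host has no choice, probability 1; weight (3/8)·1 = 3/8.
If it is behind door 2 (prior 3/8): the host has 2 equally likely choices, so probability 1/2; weight (3/8)·(1/2) = 3/16.
If it is behind door 3 (prior 1/4): the host opened door 3, so this case is ruled out; weight (1/4)·0 = 0.
The weights sum to 9/16.
So P(the car behind door 1 | the host opened door 3) = (3/8) / (9/16) = 2/3.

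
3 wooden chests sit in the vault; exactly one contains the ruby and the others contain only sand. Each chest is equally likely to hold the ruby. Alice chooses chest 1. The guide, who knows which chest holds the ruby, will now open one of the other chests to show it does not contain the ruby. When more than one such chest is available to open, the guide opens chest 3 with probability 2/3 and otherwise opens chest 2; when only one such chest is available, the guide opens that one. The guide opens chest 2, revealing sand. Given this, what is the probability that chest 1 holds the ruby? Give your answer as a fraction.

Consider each possible location of the ruby in turn.
If it is in chest 1 (prior 1/3): chest 3 is available but not opened, probability 1/3; weight (1/3)·(1/3) = 1/9.
If it is in chest 2 (prior 1/3): the guide opened chest 2, so this case is ruled out; weight (1/3)·0 = 0.
If it is in chest 3 (prior 1/3): only chest 2 is available, probability 1; weight (1/3)·1 = 1/3.
The weights sum to 4/9.
So P(the ruby in chest 1 | the guide opened chest 2) = (1/9) / (4/9) = 1/4.

1/4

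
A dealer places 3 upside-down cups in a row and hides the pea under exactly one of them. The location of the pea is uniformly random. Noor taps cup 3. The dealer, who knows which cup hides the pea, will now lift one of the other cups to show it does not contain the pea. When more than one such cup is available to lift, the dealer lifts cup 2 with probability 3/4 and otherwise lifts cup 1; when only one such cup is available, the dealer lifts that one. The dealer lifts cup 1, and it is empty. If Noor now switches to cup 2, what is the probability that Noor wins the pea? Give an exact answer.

4/5

Consider each possible location of the pea in turn.
If it is under cup 1 (prior 1/3): the dealer opened cup 1, so this case is ruled out; weight (1/3)·0 = 0.
If it is under cup 2 (prior 1/3): only cup 1 is available, probability 1; weight (1/3)·1 = 1/3.
If it is under cup 3 (prior 1/3): cup 2 is available but not opened, probability 1/4; weight (1/3)·(1/4) = 1/12.
The weights sum to 5/12.
So P(the pea under cup 2 | the dealer opened cup 1) = (1/3) / (5/12) = 4/5.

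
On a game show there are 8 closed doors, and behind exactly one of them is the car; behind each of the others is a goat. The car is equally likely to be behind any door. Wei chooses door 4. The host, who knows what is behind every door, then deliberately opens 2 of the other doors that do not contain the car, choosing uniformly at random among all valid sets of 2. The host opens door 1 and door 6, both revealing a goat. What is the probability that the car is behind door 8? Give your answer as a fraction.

7/40

Condition on the true location of the car.
If it is behind either of doors 1 and 6 (prior 1/8 each): that door was opened and seen not to hold the prize — ruled out; weight (1/8)·0 = 0 each.
If it is behind any of doors 2, 3, 5, 7, and 8 (prior 1/8 each): the host has 15 equally likely choices, so probability 1/15; weight (1/8)·(1/15) = 1/120 each.
If it is behind door 4 (prior 1/8): the host has 21 equally likely choices, so probability 1/21; weight (1/8)·(1/21) = 1/168.
The weights sum to 1/21.
So P(the car behind door 8 | the host opened door 1 and door 6) = (1/120) / (1/21) = 7/40.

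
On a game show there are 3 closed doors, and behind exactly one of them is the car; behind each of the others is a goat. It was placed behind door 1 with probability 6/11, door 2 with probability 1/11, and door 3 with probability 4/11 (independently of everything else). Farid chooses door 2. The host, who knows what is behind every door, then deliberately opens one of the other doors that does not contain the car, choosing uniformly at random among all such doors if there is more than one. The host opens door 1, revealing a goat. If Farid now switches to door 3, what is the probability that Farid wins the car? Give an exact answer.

8/9

Apply Bayes' rule, conditioning on where the car actually is.
If it is behind door 1 (prior 6/11): the host opened door 1, so this case is ruled out; weight (6/11)·0 = 0.
If it is behind door 2 (prior 1/11): the host has 2 equally likely choices, so probability 1/2; weight (1/11)·(1/2) = 1/22.
If it is behind door 3 (prior 4/11): the host has no choice, probability 1; weight (4/11)·1 = 4/11.
The weights sum to 9/22.
So P(the car behind door 3 | the host opened door 1) = (4/11) / (9/22) = 8/9.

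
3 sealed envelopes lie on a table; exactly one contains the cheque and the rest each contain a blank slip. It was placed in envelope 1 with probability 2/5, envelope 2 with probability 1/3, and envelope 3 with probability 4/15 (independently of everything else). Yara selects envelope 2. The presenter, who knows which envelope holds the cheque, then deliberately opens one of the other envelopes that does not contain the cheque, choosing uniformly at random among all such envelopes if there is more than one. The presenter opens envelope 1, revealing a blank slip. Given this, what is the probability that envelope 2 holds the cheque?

Apply Bayes' rule, conditioning on where the cheque actually is.
If it is in envelope 1 (prior 2/5): the presenter opened envelope 1, so this case is ruled out; weight (2/5)·0 = 0.
If it is in envelope 2 (prior 1/3): the presenter has 2 equally likely choices, so probability 1/2; weight (1/3)·(1/2) = 1/6.
If it is in envelope 3 (prior 4/15): the presenter has no choice, probability 1; weight (4/15)·1 = 4/15.
The weights sum to 13/30.
So P(the cheque in envelope 2 | the presenter opened envelope 1) = (1/6) / (13/30) = 5/13.

5/13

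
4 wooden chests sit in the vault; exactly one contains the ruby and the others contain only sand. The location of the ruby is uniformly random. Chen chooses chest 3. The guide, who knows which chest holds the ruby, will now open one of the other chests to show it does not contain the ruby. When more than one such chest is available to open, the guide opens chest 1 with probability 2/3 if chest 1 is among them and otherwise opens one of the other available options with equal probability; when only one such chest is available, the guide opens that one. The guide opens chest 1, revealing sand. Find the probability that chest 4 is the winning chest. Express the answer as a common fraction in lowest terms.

Condition on the true location of the ruby.
If it is in chest 1 (prior 1/4): the guide opened chest 1, so this case is ruled out; weight (1/4)·0 = 0.
If it is in any of chests 2, 3, and 4 (prior 1/4 each): chest 1 is available, opened with probability 2/3; weight (1/4)·(2/3) = 1/6 each.
The weights sum to 1/2.
So P(the ruby in chest 4 | the guide opened chest 1) = (1/6) / (1/2) = 1/3.

1/3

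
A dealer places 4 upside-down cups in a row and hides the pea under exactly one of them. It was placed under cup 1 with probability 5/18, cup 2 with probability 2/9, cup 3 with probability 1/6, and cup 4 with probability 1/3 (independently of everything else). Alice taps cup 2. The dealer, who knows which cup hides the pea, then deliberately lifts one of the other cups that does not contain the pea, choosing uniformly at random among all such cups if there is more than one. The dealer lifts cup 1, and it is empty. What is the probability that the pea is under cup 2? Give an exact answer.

Apply Bayes' rule, conditioning on where the pea actually is.
If it is under cup 1 (prior 5/18): the dealer opened cup 1, so this case is ruled out; weight (5/18)·0 = 0.
If it is under cup 2 (prior 2/9): the dealer has 3 equally likely choices, so probability 1/3; weight (2/9)·(1/3) = 2/27.
If it is under cup 3 (prior 1/6): the dealer has 2 equally likely choices, so probability 1/2; weight (1/6)·(1/2) = 1/12.
If it is under cup 4 (prior 1/3): the dealer has 2 equally likely choices, so probability 1/2; weight (1/3)·(1/2) = 1/6.
The weights sum to 35/108.
So P(the pea under cup 2 | the dealer opened cup 1) = (2/27) / (35/108) = 8/35.

8/35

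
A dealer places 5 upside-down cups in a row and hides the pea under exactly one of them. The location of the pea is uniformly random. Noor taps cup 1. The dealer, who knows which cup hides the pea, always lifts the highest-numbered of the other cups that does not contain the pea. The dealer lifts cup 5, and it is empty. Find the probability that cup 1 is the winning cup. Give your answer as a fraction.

Consider each possible location of the pea in turn.
If it is under any of cups 1, 2, 3, and 4 (prior 1/5 each): cup 5 is the highest-numbered option available, probability 1; weight (1/5)·1 = 1/5 each.
If it is under cup 5 (prior 1/5): the dealer opened cup 5, so this case is ruled out; weight (1/5)·0 = 0.
The weights sum to 4/5.
So P(the pea under cup 1 | the dealer opened cup 5) = (1/5) / (4/5) = 1/4.

1/4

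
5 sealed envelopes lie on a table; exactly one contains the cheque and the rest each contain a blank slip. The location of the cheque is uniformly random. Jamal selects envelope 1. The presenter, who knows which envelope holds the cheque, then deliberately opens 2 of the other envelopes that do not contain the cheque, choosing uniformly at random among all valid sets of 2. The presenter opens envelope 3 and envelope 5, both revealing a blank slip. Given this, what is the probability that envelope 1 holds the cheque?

1/5

Condition on the true location of the cheque.
If it is in envelope 1 (prior 1/5): the presenter has 6 equally likely choices, so probability 1/6; weight (1/5)·(1/6) = 1/30.
If it is in either of envelopes 2 and 4 (prior 1/5 each): the presenter has 3 equally likely choices, so probability 1/3; weight (1/5)·(1/3) = 1/15 each.
If it is in either of envelopes 3 and 5 (prior 1/5 each): that envelope was opened and seen not to hold the prize — ruled out; weight (1/5)·0 = 0 each.
The weights sum to 1/6.
So P(the cheque in envelope 1 | the presenter opened envelope 3 and envelope 5) = (1/30) / (1/6) = 1/5.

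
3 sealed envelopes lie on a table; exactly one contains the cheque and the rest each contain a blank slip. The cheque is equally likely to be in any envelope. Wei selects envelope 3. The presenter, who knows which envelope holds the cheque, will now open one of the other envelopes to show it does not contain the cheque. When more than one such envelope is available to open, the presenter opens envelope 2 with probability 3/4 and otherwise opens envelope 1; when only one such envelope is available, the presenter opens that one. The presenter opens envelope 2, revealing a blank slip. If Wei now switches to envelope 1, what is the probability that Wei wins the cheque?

Consider each possible location of the cheque in turn.
If it is in envelope 1 (prior 1/3): only envelope 2 is available, probability 1; weight (1/3)·1 = 1/3.
If it is in envelope 2 (prior 1/3): the presenter opened envelope 2, so this case is ruled out; weight (1/3)·0 = 0.
If it is in envelope 3 (prior 1/3): envelope 2 is available, opened with probability 3/4; weight (1/3)·(3/4) = 1/4.
The weights sum to 7/12.
So P(the cheque in envelope 1 | the presenter opened envelope 2) = (1/3) / (7/12) = 4/7.

4/7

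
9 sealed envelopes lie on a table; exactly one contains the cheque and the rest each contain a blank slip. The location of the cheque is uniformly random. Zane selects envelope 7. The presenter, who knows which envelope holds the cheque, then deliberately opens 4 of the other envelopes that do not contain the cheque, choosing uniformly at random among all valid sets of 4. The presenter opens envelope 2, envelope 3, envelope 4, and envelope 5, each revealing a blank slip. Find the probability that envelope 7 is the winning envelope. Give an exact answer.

1/9

Condition on the true location of the cheque.
If it is in any of envelopes 1, 6, 8, and 9 (prior 1/9 each): the presenter has 35 equally likely choices, so probability 1/35; weight (1/9)·(1/35) = 1/315 each.
If it is in any of envelopes 2, 3, 4, and 5 (prior 1/9 each): that envelope was opened and seen not to hold the prize — ruled out; weight (1/9)·0 = 0 each.
If it is in envelope 7 (prior 1/9): the presenter has 70 equally likely choices, so probability 1/70; weight (1/9)·(1/70) = 1/630.
The weights sum to 1/70.
So P(the cheque in envelope 7 | the presenter opened envelope 2, envelope 3, envelope 4, and envelope 5) = (1/630) / (1/70) = 1/9.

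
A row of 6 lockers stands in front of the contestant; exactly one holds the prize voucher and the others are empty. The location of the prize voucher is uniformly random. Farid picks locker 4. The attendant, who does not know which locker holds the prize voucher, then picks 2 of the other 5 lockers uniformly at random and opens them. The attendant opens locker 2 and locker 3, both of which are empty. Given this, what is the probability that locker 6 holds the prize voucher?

1/4

Because the attendant chose which lockers to open without knowing where the prize voucher is, the choice is independent of the prize location. Learning that none of the 2 opened lockers holds the prize voucher simply rules out those 2 locations and leaves the remaining 4 lockers still equally likely by symmetry.
So P(the prize voucher in locker 6) = 1/4.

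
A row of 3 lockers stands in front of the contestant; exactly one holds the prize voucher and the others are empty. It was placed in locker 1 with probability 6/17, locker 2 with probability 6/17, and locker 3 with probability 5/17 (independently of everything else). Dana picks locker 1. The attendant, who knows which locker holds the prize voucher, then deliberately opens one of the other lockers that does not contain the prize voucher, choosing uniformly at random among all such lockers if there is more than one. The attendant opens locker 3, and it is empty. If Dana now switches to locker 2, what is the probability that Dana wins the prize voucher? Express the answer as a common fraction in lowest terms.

Condition on the true location of the prize voucher.
If it is in locker 1 (prior 6/17): the attendant has 2 equally likely choices, so probability 1/2; weight (6/17)·(1/2) = 3/17.
If it is in locker 2 (prior 6/17): the attendant has no choice, probability 1; weight (6/17)·1 = 6/17.
If it is in locker 3 (prior 5/17): the attendant opened locker 3, so this case is ruled out; weight (5/17)·0 = 0.
The weights sum to 9/17.
So P(the prize voucher in locker 2 | the attendant opened locker 3) = (6/17) / (9/17) = 2/3.

2/3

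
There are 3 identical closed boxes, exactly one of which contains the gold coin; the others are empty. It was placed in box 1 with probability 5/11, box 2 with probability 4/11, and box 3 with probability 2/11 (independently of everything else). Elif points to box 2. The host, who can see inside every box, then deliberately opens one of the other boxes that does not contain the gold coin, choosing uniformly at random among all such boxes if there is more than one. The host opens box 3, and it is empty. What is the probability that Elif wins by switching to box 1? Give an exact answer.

5/7

Condition on the true location of the gold coin.
If it is in box 1 (prior 5/11): the host has no choice, probability 1; weight (5/11)·1 = 5/11.
If it is in box 2 (prior 4/11): the host has 2 equally likely choices, so probability 1/2; weight (4/11)·(1/2) = 2/11.
If it is in box 3 (prior 2/11): the host opened box 3, so this case is ruled out; weight (2/11)·0 = 0.
The weights sum to 7/11.
So P(the gold coin in box 1 | the host opened box 3) = (5/11) / (7/11) = 5/7.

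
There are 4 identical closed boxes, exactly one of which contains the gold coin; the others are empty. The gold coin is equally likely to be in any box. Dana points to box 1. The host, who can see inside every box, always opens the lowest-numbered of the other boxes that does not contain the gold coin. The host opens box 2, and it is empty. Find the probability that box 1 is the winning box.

Consider each possible location of the gold coin in turn.
If it is in any of boxes 1, 3, and 4 (prior 1/4 each): box 2 is the lowest-numbered option available, probability 1; weight (1/4)·1 = 1/4 each.
If it is in box 2 (prior 1/4): the host opened box 2, so this case is ruled out; weight (1/4)·0 = 0.
The weights sum to 3/4.
So P(the gold coin in box 1 | the host opened box 2) = (1/4) / (3/4) = 1/3.

1/3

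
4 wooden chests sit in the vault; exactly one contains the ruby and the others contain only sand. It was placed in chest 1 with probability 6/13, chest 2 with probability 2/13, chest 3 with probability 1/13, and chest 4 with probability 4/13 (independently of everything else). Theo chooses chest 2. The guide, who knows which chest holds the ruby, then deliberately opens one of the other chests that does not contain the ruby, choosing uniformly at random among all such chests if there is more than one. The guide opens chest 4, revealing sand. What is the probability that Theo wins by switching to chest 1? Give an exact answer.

Condition on the true location of the ruby.
If it is in chest 1 (prior 6/13): the guide has 2 equally likely choices, so probability 1/2; weight (6/13)·(1/2) = 3/13.
If it is in chest 2 (prior 2/13): the guide has 3 equally likely choices, so probability 1/3; weight (2/13)·(1/3) = 2/39.
If it is in chest 3 (prior 1/13): the guide has 2 equally likely choices, so probability 1/2; weight (1/13)·(1/2) = 1/26.
If it is in chest 4 (prior 4/13): the guide opened chest 4, so this case is ruled out; weight (4/13)·0 = 0.
The weights sum to 25/78.
So P(the ruby in chest 1 | the guide opened chest 4) = (3/13) / (25/78) = 18/25.

18/25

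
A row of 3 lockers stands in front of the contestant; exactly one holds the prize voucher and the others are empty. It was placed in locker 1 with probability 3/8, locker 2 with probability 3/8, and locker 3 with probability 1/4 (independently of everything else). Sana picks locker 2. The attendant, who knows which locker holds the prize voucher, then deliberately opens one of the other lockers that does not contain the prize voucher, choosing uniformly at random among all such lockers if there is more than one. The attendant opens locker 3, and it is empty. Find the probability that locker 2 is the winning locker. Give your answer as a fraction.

Apply Bayes' rule, conditioning on where the prize voucher actually is.
If it is in locker 1 (prior 3/8): the attendant has no choice, probability 1; weight (3/8)·1 = 3/8.
If it is in locker 2 (prior 3/8): the attendant has 2 equally likely choices, so probability 1/2; weight (3/8)·(1/2) = 3/16.
If it is in locker 3 (prior 1/4): the attendant opened locker 3, so this case is ruled out; weight (1/4)·0 = 0.
The weights sum to 9/16.
So P(the prize voucher in locker 2 | the attendant opened locker 3) = (3/16) / (9/16) = 1/3.

1/3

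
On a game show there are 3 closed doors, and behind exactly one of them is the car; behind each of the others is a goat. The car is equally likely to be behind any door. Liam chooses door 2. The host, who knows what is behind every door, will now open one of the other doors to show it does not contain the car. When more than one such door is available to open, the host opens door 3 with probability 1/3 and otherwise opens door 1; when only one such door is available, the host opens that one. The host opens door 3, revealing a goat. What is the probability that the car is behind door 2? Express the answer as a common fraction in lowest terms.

1/4

Condition on the true location of the car.
If it is behind door 1 (prior 1/3): only door 3 is available, probability 1; weight (1/3)·1 = 1/3.
If it is behind door 2 (prior 1/3): door 3 is available, opened with probability 1/3; weight (1/3)·(1/3) = 1/9.
If it is behind door 3 (prior 1/3): the host opened door 3, so this case is ruled out; weight (1/3)·0 = 0.
The weights sum to 4/9.
So P(the car behind door 2 | the host opened door 3) = (1/9) / (4/9) = 1/4.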